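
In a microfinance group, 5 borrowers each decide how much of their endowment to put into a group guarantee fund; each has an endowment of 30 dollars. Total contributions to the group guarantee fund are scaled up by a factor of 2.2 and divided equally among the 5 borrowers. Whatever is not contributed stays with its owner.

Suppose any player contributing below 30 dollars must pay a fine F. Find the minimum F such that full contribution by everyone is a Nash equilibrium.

Given the others contribute fully, the best deviation is to contribute 0 (any partial contribution still incurs the fine and gives up units whose private return 0.4400 is below 1).
Deviating from 30 to 0 saves 30 dollars but forfeits the deviator's share of the drop in the group guarantee fund: 2.2/5 × 30 = 13.20.
So the deviation gain is 30 − 13.20 = 16.80, and the fine must be at least 16.80 dollars to wipe it out.

16.80 dollars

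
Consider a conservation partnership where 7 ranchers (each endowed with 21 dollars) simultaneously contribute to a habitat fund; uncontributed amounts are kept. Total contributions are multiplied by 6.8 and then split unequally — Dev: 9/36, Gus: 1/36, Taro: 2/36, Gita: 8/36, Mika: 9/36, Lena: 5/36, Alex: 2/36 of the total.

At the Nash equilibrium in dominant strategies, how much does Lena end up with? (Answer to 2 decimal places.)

80.50 dollars

Each unit j contributes comes back to j as 6.8 × (j's share), so j prefers to contribute only if that share exceeds 1/6.8 = 0.1471; otherwise keeping the unit dominates.
Dev, Gita and Mika are above the threshold, contributing 21 each; the remaining 4 contribute 0. Total contributed: 63.
Lena keeps 21 and receives 6.8 × 63 × 5/36 = 59.50 from the habitat fund, for a payoff of 80.50.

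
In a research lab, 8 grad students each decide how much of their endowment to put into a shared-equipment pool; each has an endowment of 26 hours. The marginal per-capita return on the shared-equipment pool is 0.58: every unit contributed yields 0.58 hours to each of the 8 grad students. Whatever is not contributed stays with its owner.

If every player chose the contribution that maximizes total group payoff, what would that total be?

965.12 hours

Each contributed unit returns 4.640 to the group as a whole (0.58 to each of 8 players), which exceeds 1, so the social optimum is full contribution: group total = 4.640 × 208 = 965.12.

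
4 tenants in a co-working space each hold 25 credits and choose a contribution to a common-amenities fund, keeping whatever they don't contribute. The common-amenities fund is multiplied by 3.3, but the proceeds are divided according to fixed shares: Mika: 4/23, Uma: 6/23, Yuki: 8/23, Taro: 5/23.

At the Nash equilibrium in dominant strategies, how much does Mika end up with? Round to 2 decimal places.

39.35 credits

Each unit j contributes comes back to j as 3.3 × (j's share), so j prefers to contribute only if that share exceeds 1/3.3 = 0.3030; otherwise keeping the unit dominates.
The only share above 0.3030 is Yuki's 8/23, contributing 25; the remaining 3 contribute 0. Total contributed: 25.
Mika keeps 25 and receives 3.3 × 25 × 4/23 = 14.35 from the common-amenities fund, for a payoff of 39.35.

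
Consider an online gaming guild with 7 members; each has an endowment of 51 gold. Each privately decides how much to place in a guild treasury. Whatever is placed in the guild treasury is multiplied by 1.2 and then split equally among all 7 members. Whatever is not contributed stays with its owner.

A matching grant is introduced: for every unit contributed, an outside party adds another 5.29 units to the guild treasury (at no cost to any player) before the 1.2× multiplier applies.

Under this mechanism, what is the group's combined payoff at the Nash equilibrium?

2694.64 gold

With the mechanism, a contributed unit returns 1.2 × 6.29 / 7 = 1.0783 per unit of net cost to the contributor — now above 1 — so contributing fully is weakly dominant for every player.
So the Nash equilibrium is full contribution by all 7; the group earns 1.2 × 6.29 × 357 = 2694.64.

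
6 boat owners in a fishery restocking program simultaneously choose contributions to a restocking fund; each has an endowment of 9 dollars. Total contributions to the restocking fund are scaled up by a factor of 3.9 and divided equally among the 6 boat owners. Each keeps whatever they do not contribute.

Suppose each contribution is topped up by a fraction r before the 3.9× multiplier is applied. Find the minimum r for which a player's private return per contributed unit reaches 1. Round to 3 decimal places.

0.538

With matching at rate r, one contributed unit becomes (1 + r) in the restocking fund and returns 3.9 × (1 + r) / 6 to the contributor.
Setting this equal to 1: 1 + r = 6/3.9 = 1.5385.
So the minimum matching rate is r = 1.5385 − 1 = 0.538.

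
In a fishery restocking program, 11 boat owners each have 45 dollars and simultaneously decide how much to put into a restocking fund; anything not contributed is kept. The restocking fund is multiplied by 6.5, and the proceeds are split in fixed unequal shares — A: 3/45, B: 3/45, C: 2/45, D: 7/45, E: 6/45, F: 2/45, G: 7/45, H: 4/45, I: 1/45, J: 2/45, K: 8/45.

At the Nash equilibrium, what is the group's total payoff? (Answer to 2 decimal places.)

Player j's private return per contributed unit is 6.5 × (j's share). Contributing is weakly dominant for j when that share is at least 1/6.5 = 0.1538, and contributing 0 is dominant otherwise.
The shares above 0.1538 belong to D, G and K, contributing 45 each; the remaining 8 contribute 0. Total contributed: 135.
The restocking fund pays out 6.5 × 135 = 877.50 in total (split across the unequal shares, but the aggregate is all that matters for the group sum).
The 8 free-riders keep 45 each, adding 360. Group total = 360 + 877.50 = 1237.50.

1237.50 dollars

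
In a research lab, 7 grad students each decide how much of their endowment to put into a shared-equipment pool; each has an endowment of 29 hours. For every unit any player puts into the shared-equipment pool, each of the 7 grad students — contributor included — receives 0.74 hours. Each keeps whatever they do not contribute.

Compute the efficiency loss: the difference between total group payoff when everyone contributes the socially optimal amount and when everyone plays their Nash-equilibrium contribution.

848.54 hours

The private return per contributed unit is 0.74 < 1, so contributing 0 is dominant for every player. At the Nash equilibrium everyone keeps their 29, and the group total is 7 × 29 = 203.
Each contributed unit returns 5.180 to the group as a whole (0.74 to each of 7 players), which exceeds 1, so the social optimum is full contribution: group total = 5.180 × 203 = 1051.54.
Efficiency loss = 1051.54 − 203 = 848.54.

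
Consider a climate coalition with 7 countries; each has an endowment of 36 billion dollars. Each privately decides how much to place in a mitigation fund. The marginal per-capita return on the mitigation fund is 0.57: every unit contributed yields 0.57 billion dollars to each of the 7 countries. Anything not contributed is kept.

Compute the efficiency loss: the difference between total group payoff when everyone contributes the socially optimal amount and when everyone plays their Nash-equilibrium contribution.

The private return per contributed unit is 0.57 < 1, so contributing 0 is dominant for every player. At the Nash equilibrium everyone keeps their 36, and the group total is 7 × 36 = 252.
Each contributed unit returns 3.990 to the group as a whole (0.57 to each of 7 players), which exceeds 1, so the social optimum is full contribution: group total = 3.990 × 252 = 1005.48.
Efficiency loss = 1005.48 − 252 = 753.48.

753.48 billion dollars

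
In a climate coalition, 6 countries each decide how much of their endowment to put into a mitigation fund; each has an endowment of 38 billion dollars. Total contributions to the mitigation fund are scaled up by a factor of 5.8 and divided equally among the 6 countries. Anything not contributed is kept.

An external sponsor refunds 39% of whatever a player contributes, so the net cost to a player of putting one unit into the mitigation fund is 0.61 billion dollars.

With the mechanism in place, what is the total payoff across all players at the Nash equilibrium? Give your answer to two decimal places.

1411.32 billion dollars

Under the mechanism each unit contributed yields (5.8/6) / 0.61 = 1.5847 back to its contributor per unit of net cost, which exceeds 1, making full contribution the dominant choice for everyone.
At the Nash equilibrium everyone contributes 38. Group total payoff = 6 × (38 × 0.39 + 5.8 × 38) = 1411.32.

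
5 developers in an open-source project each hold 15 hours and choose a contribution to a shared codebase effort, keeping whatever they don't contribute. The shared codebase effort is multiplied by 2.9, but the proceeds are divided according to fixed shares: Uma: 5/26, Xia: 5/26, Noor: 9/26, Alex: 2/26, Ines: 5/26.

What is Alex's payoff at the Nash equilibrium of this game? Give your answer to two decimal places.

18.35 hours

Each unit j contributes comes back to j as 2.9 × (j's share), so j prefers to contribute only if that share exceeds 1/2.9 = 0.3448; otherwise keeping the unit dominates.
The only share above 0.3448 is Noor's 9/26, contributing 15; the remaining 4 contribute 0. Total contributed: 15.
Alex keeps 15 and receives 2.9 × 15 × 2/26 = 3.35 from the shared codebase effort, for a payoff of 18.35.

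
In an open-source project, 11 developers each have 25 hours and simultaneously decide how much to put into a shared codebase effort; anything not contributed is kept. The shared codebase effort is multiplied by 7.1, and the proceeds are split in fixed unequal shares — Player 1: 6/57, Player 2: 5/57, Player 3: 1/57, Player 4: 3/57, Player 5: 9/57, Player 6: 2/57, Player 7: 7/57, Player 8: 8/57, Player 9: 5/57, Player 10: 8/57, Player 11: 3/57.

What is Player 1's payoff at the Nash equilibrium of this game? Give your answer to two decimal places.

43.68 hours

A player with share s gets back 7.1·s per unit contributed, so full contribution is dominant for anyone with s > 1/7.1 = 0.1408 and zero contribution is dominant for anyone below.
The only share above 0.1408 is Player 5's 9/57, contributing 25; the remaining 10 contribute 0. Total contributed: 25.
Player 1 keeps 25 and receives 7.1 × 25 × 6/57 = 18.68 from the shared codebase effort, for a payoff of 43.68.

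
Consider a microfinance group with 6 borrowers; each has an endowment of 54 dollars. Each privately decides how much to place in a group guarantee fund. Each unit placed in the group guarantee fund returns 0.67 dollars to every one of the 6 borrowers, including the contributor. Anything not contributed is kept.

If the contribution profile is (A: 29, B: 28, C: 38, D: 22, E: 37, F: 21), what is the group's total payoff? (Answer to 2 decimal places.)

Total contributed: 29 + 28 + 38 + 22 + 37 + 21 = 175; total kept: 6 × 54 − 175 = 149.
The group guarantee fund pays out 0.67 × 6 × 175 = 703.50 in aggregate.
Group total = 149 + 703.50 = 852.50.

852.50 dollars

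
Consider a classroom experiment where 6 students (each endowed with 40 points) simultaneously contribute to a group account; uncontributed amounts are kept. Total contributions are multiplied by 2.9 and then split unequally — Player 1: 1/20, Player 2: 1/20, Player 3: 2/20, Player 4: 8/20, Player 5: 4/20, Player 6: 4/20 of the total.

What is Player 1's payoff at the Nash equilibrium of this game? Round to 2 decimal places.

Player j's private return per contributed unit is 2.9 × (j's share). Contributing is weakly dominant for j when that share is at least 1/2.9 = 0.3448, and contributing 0 is dominant otherwise.
The only share above 0.3448 is Player 4's 8/20, contributing 40; the remaining 5 contribute 0. Total contributed: 40.
Player 1 keeps 40 and receives 2.9 × 40 × 1/20 = 5.80 from the group account, for a payoff of 45.80.

45.80 points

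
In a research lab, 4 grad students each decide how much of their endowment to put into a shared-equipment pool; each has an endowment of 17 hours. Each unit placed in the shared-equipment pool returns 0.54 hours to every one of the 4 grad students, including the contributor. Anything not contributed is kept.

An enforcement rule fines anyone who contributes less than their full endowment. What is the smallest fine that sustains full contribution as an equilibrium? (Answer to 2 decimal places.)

7.82 hours

Given the others contribute fully, the best deviation is to contribute 0 (any partial contribution still incurs the fine and gives up units whose private return 0.54 is below 1).
Deviating from 17 to 0 saves 17 hours but forfeits the deviator's share of the drop in the shared-equipment pool: 0.54 × 17 = 9.18.
So the deviation gain is 17 − 9.18 = 7.82, and the fine must be at least 7.82 hours to wipe it out.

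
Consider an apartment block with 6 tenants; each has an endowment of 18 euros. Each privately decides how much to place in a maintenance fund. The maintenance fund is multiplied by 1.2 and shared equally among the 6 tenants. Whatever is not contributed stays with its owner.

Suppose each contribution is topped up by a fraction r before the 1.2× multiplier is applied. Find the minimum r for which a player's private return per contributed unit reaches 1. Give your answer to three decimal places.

4.000

With matching at rate r, one contributed unit becomes (1 + r) in the maintenance fund and returns 1.2 × (1 + r) / 6 to the contributor.
Setting this equal to 1: 1 + r = 6/1.2 = 5.0000.
So the minimum matching rate is r = 5.0000 − 1 = 4.000.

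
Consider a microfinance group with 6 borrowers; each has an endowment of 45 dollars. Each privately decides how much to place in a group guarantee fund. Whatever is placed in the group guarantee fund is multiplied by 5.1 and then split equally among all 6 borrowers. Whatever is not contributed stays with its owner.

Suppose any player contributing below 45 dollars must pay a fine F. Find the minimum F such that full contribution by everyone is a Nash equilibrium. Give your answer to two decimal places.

Given the others contribute fully, the best deviation is to contribute 0 (any partial contribution still incurs the fine and gives up units whose private return 0.8500 is below 1).
Deviating from 45 to 0 saves 45 dollars but forfeits the deviator's share of the drop in the group guarantee fund: 5.1/6 × 45 = 38.25.
So the deviation gain is 45 − 38.25 = 6.75, and the fine must be at least 6.75 dollars to wipe it out.

6.75 dollars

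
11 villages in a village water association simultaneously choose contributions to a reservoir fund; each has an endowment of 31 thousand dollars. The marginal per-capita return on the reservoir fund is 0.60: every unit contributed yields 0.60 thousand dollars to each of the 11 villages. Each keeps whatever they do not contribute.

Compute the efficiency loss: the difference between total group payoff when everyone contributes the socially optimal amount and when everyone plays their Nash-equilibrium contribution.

The private return per contributed unit is 0.60 < 1, so contributing 0 is dominant for every player. At the Nash equilibrium everyone keeps their 31, and the group total is 11 × 31 = 341.
Each contributed unit returns 6.600 to the group as a whole (0.60 to each of 11 players), which exceeds 1, so the social optimum is full contribution: group total = 6.600 × 341 = 2250.60.
Efficiency loss = 2250.60 − 341 = 1909.60.

1909.60 thousand dollars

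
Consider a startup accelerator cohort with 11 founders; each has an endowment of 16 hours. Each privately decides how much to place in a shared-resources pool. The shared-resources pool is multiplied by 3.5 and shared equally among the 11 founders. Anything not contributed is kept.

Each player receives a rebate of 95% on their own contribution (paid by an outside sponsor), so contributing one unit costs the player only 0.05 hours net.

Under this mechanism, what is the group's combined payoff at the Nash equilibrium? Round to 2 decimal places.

The effective private return per unit is now (3.5/11) / 0.05 = 6.3636 > 1, so every player's dominant strategy flips to full contribution.
At the Nash equilibrium everyone contributes 16. Group total payoff = 11 × (16 × 0.95 + 3.5 × 16) = 783.20.

783.20 hours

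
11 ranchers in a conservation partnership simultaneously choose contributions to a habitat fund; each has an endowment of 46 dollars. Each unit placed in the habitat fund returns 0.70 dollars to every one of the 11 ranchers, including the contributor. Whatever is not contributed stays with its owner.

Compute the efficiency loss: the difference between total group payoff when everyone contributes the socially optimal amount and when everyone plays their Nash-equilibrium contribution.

3390.20 dollars

The private return per contributed unit is 0.70 < 1, so contributing 0 is dominant for every player. At the Nash equilibrium everyone keeps their 46, and the group total is 11 × 46 = 506.
Each contributed unit returns 7.700 to the group as a whole (0.70 to each of 11 players), which exceeds 1, so the social optimum is full contribution: group total = 7.700 × 506 = 3896.20.
Efficiency loss = 3896.20 − 506 = 3390.20.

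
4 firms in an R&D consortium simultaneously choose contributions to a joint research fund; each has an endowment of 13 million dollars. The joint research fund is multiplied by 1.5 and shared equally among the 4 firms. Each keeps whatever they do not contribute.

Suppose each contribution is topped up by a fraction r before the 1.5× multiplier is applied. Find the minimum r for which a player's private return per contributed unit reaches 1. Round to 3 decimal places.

With matching at rate r, one contributed unit becomes (1 + r) in the joint research fund and returns 1.5 × (1 + r) / 4 to the contributor.
Setting this equal to 1: 1 + r = 4/1.5 = 2.6667.
So the minimum matching rate is r = 2.6667 − 1 = 1.667.

1.667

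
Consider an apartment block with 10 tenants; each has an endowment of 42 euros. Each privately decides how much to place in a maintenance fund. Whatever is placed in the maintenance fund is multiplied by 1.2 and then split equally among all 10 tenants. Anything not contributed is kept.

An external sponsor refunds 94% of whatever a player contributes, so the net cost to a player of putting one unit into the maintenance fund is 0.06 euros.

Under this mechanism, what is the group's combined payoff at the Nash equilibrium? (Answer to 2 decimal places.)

898.80 euros

With the mechanism, a contributed unit returns (1.2/10) / 0.06 = 2.0000 per unit of net cost to the contributor — now above 1 — so contributing fully is weakly dominant for every player.
At the Nash equilibrium everyone contributes 42. Group total payoff = 10 × (42 × 0.94 + 1.2 × 42) = 898.80.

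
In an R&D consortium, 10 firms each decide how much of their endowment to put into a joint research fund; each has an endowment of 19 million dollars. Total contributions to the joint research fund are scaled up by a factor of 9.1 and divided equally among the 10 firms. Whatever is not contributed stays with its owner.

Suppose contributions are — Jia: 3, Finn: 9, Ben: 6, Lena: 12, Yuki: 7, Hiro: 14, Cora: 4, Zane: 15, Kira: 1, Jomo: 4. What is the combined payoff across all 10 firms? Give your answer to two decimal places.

Total contributed: 3 + 9 + 6 + 12 + 7 + 14 + 4 + 15 + 1 + 4 = 75; total kept: 10 × 19 − 75 = 115.
The joint research fund pays out 9.1 × 75 = 682.50 in aggregate.
Group total = 115 + 682.50 = 797.50.

797.50 million dollars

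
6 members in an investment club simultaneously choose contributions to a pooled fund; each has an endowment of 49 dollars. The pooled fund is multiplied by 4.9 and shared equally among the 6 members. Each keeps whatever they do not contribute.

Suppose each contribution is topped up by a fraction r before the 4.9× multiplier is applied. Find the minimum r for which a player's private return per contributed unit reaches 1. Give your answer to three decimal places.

With matching at rate r, one contributed unit becomes (1 + r) in the pooled fund and returns 4.9 × (1 + r) / 6 to the contributor.
Setting this equal to 1: 1 + r = 6/4.9 = 1.2245.
So the minimum matching rate is r = 1.2245 − 1 = 0.224.

0.224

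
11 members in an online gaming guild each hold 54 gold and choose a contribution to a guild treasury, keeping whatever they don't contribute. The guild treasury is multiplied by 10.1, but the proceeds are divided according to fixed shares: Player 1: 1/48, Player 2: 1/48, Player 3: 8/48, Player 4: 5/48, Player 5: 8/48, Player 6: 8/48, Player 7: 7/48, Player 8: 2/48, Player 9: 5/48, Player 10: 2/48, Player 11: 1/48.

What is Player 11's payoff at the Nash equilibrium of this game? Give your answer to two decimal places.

Player j's private return per contributed unit is 10.1 × (j's share). Contributing is weakly dominant for j when that share is at least 1/10.1 = 0.0990, and contributing 0 is dominant otherwise.
Player 3, Player 4, Player 5, Player 6, Player 7 and Player 9 clear that bar, contributing 54 each; the remaining 5 contribute 0. Total contributed: 324.
Player 11 keeps 54 and receives 10.1 × 324 × 1/48 = 68.18 from the guild treasury, for a payoff of 122.18.

122.18 gold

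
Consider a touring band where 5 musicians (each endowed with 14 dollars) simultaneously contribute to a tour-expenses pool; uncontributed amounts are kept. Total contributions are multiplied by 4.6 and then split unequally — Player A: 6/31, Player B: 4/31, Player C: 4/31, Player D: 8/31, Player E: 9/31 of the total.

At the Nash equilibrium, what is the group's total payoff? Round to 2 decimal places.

170.80 dollars

Player j's private return per contributed unit is 4.6 × (j's share). Contributing is weakly dominant for j when that share is at least 1/4.6 = 0.2174, and contributing 0 is dominant otherwise.
Player D and Player E are above the threshold, contributing 14 each; the remaining 3 contribute 0. Total contributed: 28.
The tour-expenses pool pays out 4.6 × 28 = 128.80 in total (split across the unequal shares, but the aggregate is all that matters for the group sum).
The 3 free-riders keep 14 each, adding 42. Group total = 42 + 128.80 = 170.80.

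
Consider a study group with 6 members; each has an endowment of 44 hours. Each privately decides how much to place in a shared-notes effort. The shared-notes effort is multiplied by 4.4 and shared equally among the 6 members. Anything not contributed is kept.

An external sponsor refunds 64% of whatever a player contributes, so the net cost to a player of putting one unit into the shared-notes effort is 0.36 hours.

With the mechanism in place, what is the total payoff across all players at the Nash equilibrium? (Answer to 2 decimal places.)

1330.56 hours

Under the mechanism each unit contributed yields (4.4/6) / 0.36 = 2.0370 back to its contributor per unit of net cost, which exceeds 1, making full contribution the dominant choice for everyone.
At the Nash equilibrium everyone contributes 44. Group total payoff = 6 × (44 × 0.64 + 4.4 × 44) = 1330.56.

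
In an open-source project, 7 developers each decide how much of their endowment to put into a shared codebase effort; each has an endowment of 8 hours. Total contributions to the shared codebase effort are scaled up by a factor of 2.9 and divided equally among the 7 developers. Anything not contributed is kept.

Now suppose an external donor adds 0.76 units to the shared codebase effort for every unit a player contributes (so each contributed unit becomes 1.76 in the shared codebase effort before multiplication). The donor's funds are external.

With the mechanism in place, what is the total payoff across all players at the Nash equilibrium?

56.00 hours

The effective private return is 2.9 × 1.76 / 7 = 0.7291, which is still under 1, so the mechanism doesn't change anyone's dominant strategy: zero contribution.
At the Nash equilibrium no one contributes; group total payoff = 7 × 8 = 56.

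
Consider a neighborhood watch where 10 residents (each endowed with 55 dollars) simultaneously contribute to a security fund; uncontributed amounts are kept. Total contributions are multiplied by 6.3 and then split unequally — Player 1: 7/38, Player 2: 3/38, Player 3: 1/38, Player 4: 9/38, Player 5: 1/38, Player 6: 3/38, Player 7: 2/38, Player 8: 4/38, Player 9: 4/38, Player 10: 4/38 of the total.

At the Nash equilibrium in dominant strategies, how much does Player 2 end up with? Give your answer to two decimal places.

For player j, contributing a unit is worthwhile iff 6.3 × (j's share) ≥ 1, i.e. iff j's share is at least 0.1587.
Player 1 and Player 4 are above the threshold, contributing 55 each; the remaining 8 contribute 0. Total contributed: 110.
Player 2 keeps 55 and receives 6.3 × 110 × 3/38 = 54.71 from the security fund, for a payoff of 109.71.

109.71 dollars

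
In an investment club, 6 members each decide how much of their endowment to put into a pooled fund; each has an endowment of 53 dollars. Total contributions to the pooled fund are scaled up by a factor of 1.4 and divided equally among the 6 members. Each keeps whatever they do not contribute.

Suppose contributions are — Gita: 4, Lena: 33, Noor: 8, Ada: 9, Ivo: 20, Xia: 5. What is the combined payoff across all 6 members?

Total contributed: 4 + 33 + 8 + 9 + 20 + 5 = 79; total kept: 6 × 53 − 79 = 239.
The pooled fund pays out 1.4 × 79 = 110.60 in aggregate.
Group total = 239 + 110.60 = 349.60.

349.60 dollars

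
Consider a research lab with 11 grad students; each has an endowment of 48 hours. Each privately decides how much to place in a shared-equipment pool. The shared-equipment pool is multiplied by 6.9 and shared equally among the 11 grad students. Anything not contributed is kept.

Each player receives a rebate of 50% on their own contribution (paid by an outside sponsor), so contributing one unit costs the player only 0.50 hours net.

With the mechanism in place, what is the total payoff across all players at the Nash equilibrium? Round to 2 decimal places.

Under the mechanism each unit contributed yields (6.9/11) / 0.50 = 1.2545 back to its contributor per unit of net cost, which exceeds 1, making full contribution the dominant choice for everyone.
So the Nash equilibrium is full contribution by all 11; the group earns 11 × (48 × 0.50 + 6.9 × 48) = 3907.20.

3907.20 hours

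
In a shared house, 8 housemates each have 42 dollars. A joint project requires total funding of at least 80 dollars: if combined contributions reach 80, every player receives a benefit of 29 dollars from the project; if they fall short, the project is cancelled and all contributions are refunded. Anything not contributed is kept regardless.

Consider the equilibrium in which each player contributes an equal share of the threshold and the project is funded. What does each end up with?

61 dollars

Equal share of the threshold: 80/8 = 10.
At this profile no one gains by cutting their contribution: any cut drops the total below 80, the project is cancelled, contributions are refunded, and the deviator ends with 42, which is less than 42 − 10 + 29 = 61. Contributing more than 10 just wastes the excess. So contributing exactly 10 is a best response.
Each player's payoff: 42 − 10 + 29 = 61.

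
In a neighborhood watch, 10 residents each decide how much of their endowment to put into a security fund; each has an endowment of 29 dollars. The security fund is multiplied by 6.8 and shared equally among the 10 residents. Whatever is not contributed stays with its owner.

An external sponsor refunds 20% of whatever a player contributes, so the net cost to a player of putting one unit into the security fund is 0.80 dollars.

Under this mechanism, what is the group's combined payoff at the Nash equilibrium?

With the mechanism, a contributed unit returns (6.8/10) / 0.80 = 0.8500 per unit of net cost — still below 1 — so contributing 0 remains dominant for every player.
At the Nash equilibrium no one contributes; group total payoff = 10 × 29 = 290.

290.00 dollars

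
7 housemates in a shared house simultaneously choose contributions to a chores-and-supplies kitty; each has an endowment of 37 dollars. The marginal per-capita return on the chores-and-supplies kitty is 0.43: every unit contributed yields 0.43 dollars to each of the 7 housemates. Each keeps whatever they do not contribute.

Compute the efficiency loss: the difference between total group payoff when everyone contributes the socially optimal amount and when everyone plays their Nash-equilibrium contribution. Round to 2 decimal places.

520.59 dollars

The private return per contributed unit is 0.43 < 1, so contributing 0 is dominant for every player. At the Nash equilibrium everyone keeps their 37, and the group total is 7 × 37 = 259.
Each contributed unit returns 3.010 to the group as a whole (0.43 to each of 7 players), which exceeds 1, so the social optimum is full contribution: group total = 3.010 × 259 = 779.59.
Efficiency loss = 779.59 − 259 = 520.59.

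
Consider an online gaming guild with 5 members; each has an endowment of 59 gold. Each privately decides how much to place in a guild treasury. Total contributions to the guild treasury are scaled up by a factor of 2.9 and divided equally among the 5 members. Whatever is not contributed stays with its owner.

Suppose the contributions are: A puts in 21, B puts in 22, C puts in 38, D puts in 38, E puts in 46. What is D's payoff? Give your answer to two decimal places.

116.70 gold

Total contributed: 21 + 22 + 38 + 38 + 46 = 165.
Each receives 2.9 × 165 / 5 = 95.70 from the guild treasury.
D keeps 59 − 38 = 21, so D's payoff is 21 + 95.70 = 116.70.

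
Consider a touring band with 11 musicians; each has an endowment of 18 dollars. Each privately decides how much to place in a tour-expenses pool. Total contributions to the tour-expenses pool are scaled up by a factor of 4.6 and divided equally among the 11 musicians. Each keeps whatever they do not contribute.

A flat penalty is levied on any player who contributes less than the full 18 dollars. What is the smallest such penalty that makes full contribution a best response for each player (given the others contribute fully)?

Given the others contribute fully, the best deviation is to contribute 0 (any partial contribution still incurs the fine and gives up units whose private return 0.4182 is below 1).
Deviating from 18 to 0 saves 18 dollars but forfeits the deviator's share of the drop in the tour-expenses pool: 4.6/11 × 18 = 7.53.
So the deviation gain is 18 − 7.53 = 10.47, and the fine must be at least 10.47 dollars to wipe it out.

10.47 dollars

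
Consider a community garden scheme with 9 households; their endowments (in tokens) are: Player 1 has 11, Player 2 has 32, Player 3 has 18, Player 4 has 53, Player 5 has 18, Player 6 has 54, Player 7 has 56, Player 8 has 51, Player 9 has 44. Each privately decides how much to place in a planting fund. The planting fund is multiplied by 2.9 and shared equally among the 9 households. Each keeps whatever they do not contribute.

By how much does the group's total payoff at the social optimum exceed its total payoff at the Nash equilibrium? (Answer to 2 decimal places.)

The private return per contributed unit is 2.9/9 = 0.3222 < 1 for every player regardless of endowment, so the Nash equilibrium is zero contribution and the group total is Σ E_j = 11 + 32 + 18 + 53 + 18 + 54 + 56 + 51 + 44 = 337.
Each contributed unit returns 2.900 to the group, so the social optimum is full contribution by everyone: group total = 2.900 × 337 = 977.30.
Efficiency loss = (2.900 − 1) × 337 = 640.30.

640.30 tokens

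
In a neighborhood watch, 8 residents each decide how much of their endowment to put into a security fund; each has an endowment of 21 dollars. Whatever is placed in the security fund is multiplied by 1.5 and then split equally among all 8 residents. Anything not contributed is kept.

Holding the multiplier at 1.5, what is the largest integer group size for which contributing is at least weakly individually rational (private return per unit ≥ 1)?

1

Private return per unit is 1.5/(group size), which is ≥ 1 whenever the group size is ≤ 1.5.
The largest such integer is 1.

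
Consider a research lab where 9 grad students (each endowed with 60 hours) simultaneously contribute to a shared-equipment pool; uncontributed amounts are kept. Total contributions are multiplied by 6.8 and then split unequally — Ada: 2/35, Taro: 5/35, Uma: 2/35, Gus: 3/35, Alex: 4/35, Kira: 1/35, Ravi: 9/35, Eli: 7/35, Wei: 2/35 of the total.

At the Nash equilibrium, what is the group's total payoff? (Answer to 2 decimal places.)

For player j, contributing a unit is worthwhile iff 6.8 × (j's share) ≥ 1, i.e. iff j's share is at least 0.1471.
Ravi and Eli clear that bar, contributing 60 each; the remaining 7 contribute 0. Total contributed: 120.
The shared-equipment pool pays out 6.8 × 120 = 816.00 in total (split across the unequal shares, but the aggregate is all that matters for the group sum).
The 7 free-riders keep 60 each, adding 420. Group total = 420 + 816.00 = 1236.00.

1236.00 hours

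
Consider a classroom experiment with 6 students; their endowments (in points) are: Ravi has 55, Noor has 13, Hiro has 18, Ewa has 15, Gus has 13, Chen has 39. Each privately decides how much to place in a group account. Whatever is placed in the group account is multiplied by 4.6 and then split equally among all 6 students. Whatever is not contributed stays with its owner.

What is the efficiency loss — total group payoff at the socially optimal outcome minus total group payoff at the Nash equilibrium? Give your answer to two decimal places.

The private return per contributed unit is 4.6/6 = 0.7667 < 1 for every player regardless of endowment, so the Nash equilibrium is zero contribution and the group total is Σ E_j = 55 + 13 + 18 + 15 + 13 + 39 = 153.
Each contributed unit returns 4.600 to the group, so the social optimum is full contribution by everyone: group total = 4.600 × 153 = 703.80.
Efficiency loss = (4.600 − 1) × 153 = 550.80.

550.80 points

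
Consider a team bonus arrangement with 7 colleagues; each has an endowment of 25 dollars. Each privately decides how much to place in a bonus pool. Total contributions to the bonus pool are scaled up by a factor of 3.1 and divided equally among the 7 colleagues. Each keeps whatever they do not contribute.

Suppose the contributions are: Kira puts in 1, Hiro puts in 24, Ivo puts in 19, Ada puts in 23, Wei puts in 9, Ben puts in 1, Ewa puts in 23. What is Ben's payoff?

Total contributed: 1 + 24 + 19 + 23 + 9 + 1 + 23 = 100.
Each receives 3.1 × 100 / 7 = 44.29 from the bonus pool.
Ben keeps 25 − 1 = 24, so Ben's payoff is 24 + 44.29 = 68.29.

68.29 dollars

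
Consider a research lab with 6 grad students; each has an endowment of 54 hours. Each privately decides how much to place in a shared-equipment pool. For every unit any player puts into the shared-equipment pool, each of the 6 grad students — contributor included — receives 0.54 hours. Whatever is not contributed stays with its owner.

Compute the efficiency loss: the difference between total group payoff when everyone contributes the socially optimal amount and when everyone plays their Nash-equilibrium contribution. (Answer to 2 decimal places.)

The private return per contributed unit is 0.54 < 1, so contributing 0 is dominant for every player. At the Nash equilibrium everyone keeps their 54, and the group total is 6 × 54 = 324.
Each contributed unit returns 3.240 to the group as a whole (0.54 to each of 6 players), which exceeds 1, so the social optimum is full contribution: group total = 3.240 × 324 = 1049.76.
Efficiency loss = 1049.76 − 324 = 725.76.

725.76 hours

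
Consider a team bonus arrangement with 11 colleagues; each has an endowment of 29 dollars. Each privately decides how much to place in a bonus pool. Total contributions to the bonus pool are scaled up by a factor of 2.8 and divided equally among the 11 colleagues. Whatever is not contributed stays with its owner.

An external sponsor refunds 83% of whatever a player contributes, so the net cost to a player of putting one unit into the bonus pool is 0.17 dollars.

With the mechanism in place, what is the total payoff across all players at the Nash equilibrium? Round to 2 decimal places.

The effective private return per unit is now (2.8/11) / 0.17 = 1.4973 > 1, so every player's dominant strategy flips to full contribution.
At the Nash equilibrium everyone contributes 29. Group total payoff = 11 × (29 × 0.83 + 2.8 × 29) = 1157.97.

1157.97 dollars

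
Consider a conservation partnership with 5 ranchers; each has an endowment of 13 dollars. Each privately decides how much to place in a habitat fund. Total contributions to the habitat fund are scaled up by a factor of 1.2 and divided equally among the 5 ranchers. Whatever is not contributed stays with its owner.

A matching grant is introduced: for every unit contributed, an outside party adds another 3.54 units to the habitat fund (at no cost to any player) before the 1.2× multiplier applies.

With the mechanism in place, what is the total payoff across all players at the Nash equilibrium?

Under the mechanism each unit contributed yields 1.2 × 4.54 / 5 = 1.0896 back to its contributor per unit of net cost, which exceeds 1, making full contribution the dominant choice for everyone.
So the Nash equilibrium is full contribution by all 5; the group earns 1.2 × 4.54 × 65 = 354.12.

354.12 dollars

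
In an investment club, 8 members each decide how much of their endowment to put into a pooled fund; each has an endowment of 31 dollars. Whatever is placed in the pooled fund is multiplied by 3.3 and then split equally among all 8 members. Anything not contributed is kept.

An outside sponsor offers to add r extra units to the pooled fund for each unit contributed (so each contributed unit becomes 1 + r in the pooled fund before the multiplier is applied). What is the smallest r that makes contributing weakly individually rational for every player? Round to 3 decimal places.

With matching at rate r, one contributed unit becomes (1 + r) in the pooled fund and returns 3.3 × (1 + r) / 8 to the contributor.
Setting this equal to 1: 1 + r = 8/3.3 = 2.4242.
So the minimum matching rate is r = 2.4242 − 1 = 1.424.

1.424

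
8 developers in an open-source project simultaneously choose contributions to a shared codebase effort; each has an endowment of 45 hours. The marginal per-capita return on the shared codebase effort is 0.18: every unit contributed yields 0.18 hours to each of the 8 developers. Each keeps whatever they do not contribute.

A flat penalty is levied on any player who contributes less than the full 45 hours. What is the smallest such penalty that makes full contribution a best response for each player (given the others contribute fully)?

36.90 hours

Given the others contribute fully, the best deviation is to contribute 0 (any partial contribution still incurs the fine and gives up units whose private return 0.18 is below 1).
Deviating from 45 to 0 saves 45 hours but forfeits the deviator's share of the drop in the shared codebase effort: 0.18 × 45 = 8.10.
So the deviation gain is 45 − 8.10 = 36.90, and the fine must be at least 36.90 hours to wipe it out.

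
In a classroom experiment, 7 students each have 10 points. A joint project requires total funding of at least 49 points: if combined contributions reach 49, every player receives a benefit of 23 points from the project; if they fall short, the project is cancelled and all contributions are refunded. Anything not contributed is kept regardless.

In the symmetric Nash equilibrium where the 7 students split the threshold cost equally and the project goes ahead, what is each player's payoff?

26 points

Equal share of the threshold: 49/7 = 7.
At this profile no one gains by cutting their contribution: any cut drops the total below 49, the project is cancelled, contributions are refunded, and the deviator ends with 10, which is less than 10 − 7 + 23 = 26. Contributing more than 7 just wastes the excess. So contributing exactly 7 is a best response.
Each player's payoff: 10 − 7 + 23 = 26.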